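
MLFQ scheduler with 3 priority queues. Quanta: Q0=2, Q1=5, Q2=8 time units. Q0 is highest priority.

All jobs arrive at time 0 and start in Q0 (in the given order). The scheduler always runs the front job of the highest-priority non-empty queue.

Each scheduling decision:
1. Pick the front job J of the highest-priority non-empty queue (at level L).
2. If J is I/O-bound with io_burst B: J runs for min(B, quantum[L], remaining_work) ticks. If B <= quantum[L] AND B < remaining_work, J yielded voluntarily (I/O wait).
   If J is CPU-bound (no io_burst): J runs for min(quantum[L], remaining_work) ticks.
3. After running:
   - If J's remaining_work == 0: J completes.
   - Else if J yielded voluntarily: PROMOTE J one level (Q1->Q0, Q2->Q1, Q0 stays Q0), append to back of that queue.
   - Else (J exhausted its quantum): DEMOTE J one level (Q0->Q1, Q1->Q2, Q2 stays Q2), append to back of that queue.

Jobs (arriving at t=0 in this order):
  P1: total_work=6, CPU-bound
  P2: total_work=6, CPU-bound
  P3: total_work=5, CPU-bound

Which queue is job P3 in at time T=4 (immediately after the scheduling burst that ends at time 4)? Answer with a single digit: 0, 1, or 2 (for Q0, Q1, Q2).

t=0-2: P1@Q0 runs 2, rem=4, quantum used, demote→Q1. Q0=[P2,P3] Q1=[P1] Q2=[]
t=2-4: P2@Q0 runs 2, rem=4, quantum used, demote→Q1. Q0=[P3] Q1=[P1,P2] Q2=[]
t=4-6: P3@Q0 runs 2, rem=3, quantum used, demote→Q1. Q0=[] Q1=[P1,P2,P3] Q2=[]
t=6-10: P1@Q1 runs 4, rem=0, completes. Q0=[] Q1=[P2,P3] Q2=[]
t=10-14: P2@Q1 runs 4, rem=0, completes. Q0=[] Q1=[P3] Q2=[]
t=14-17: P3@Q1 runs 3, rem=0, completes. Q0=[] Q1=[] Q2=[]

Answer: 0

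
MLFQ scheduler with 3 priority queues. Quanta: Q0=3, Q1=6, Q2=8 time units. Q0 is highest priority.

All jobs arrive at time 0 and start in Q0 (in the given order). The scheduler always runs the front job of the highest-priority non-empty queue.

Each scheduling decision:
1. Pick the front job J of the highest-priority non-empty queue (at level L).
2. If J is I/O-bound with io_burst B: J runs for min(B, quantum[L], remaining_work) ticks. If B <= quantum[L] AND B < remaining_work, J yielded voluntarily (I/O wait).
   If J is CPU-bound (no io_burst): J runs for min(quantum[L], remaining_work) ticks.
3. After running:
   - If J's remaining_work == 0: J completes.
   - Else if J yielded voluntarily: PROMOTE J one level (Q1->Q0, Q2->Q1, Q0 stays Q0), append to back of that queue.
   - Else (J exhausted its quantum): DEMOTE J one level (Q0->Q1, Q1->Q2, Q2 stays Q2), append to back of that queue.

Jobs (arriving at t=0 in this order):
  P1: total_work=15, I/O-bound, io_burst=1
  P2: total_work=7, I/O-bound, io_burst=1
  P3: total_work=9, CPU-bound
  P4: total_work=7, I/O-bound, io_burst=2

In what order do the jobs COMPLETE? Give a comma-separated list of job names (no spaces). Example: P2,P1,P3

Answer: P4,P2,P1,P3

Derivation:
t=0-1: P1@Q0 runs 1, rem=14, I/O yield, promote→Q0. Q0=[P2,P3,P4,P1] Q1=[] Q2=[]
t=1-2: P2@Q0 runs 1, rem=6, I/O yield, promote→Q0. Q0=[P3,P4,P1,P2] Q1=[] Q2=[]
t=2-5: P3@Q0 runs 3, rem=6, quantum used, demote→Q1. Q0=[P4,P1,P2] Q1=[P3] Q2=[]
t=5-7: P4@Q0 runs 2, rem=5, I/O yield, promote→Q0. Q0=[P1,P2,P4] Q1=[P3] Q2=[]
t=7-8: P1@Q0 runs 1, rem=13, I/O yield, promote→Q0. Q0=[P2,P4,P1] Q1=[P3] Q2=[]
t=8-9: P2@Q0 runs 1, rem=5, I/O yield, promote→Q0. Q0=[P4,P1,P2] Q1=[P3] Q2=[]
t=9-11: P4@Q0 runs 2, rem=3, I/O yield, promote→Q0. Q0=[P1,P2,P4] Q1=[P3] Q2=[]
t=11-12: P1@Q0 runs 1, rem=12, I/O yield, promote→Q0. Q0=[P2,P4,P1] Q1=[P3] Q2=[]
t=12-13: P2@Q0 runs 1, rem=4, I/O yield, promote→Q0. Q0=[P4,P1,P2] Q1=[P3] Q2=[]
t=13-15: P4@Q0 runs 2, rem=1, I/O yield, promote→Q0. Q0=[P1,P2,P4] Q1=[P3] Q2=[]
t=15-16: P1@Q0 runs 1, rem=11, I/O yield, promote→Q0. Q0=[P2,P4,P1] Q1=[P3] Q2=[]
t=16-17: P2@Q0 runs 1, rem=3, I/O yield, promote→Q0. Q0=[P4,P1,P2] Q1=[P3] Q2=[]
t=17-18: P4@Q0 runs 1, rem=0, completes. Q0=[P1,P2] Q1=[P3] Q2=[]
t=18-19: P1@Q0 runs 1, rem=10, I/O yield, promote→Q0. Q0=[P2,P1] Q1=[P3] Q2=[]
t=19-20: P2@Q0 runs 1, rem=2, I/O yield, promote→Q0. Q0=[P1,P2] Q1=[P3] Q2=[]
t=20-21: P1@Q0 runs 1, rem=9, I/O yield, promote→Q0. Q0=[P2,P1] Q1=[P3] Q2=[]
t=21-22: P2@Q0 runs 1, rem=1, I/O yield, promote→Q0. Q0=[P1,P2] Q1=[P3] Q2=[]
t=22-23: P1@Q0 runs 1, rem=8, I/O yield, promote→Q0. Q0=[P2,P1] Q1=[P3] Q2=[]
t=23-24: P2@Q0 runs 1, rem=0, completes. Q0=[P1] Q1=[P3] Q2=[]
t=24-25: P1@Q0 runs 1, rem=7, I/O yield, promote→Q0. Q0=[P1] Q1=[P3] Q2=[]
t=25-26: P1@Q0 runs 1, rem=6, I/O yield, promote→Q0. Q0=[P1] Q1=[P3] Q2=[]
t=26-27: P1@Q0 runs 1, rem=5, I/O yield, promote→Q0. Q0=[P1] Q1=[P3] Q2=[]
t=27-28: P1@Q0 runs 1, rem=4, I/O yield, promote→Q0. Q0=[P1] Q1=[P3] Q2=[]
t=28-29: P1@Q0 runs 1, rem=3, I/O yield, promote→Q0. Q0=[P1] Q1=[P3] Q2=[]
t=29-30: P1@Q0 runs 1, rem=2, I/O yield, promote→Q0. Q0=[P1] Q1=[P3] Q2=[]
t=30-31: P1@Q0 runs 1, rem=1, I/O yield, promote→Q0. Q0=[P1] Q1=[P3] Q2=[]
t=31-32: P1@Q0 runs 1, rem=0, completes. Q0=[] Q1=[P3] Q2=[]
t=32-38: P3@Q1 runs 6, rem=0, completes. Q0=[] Q1=[] Q2=[]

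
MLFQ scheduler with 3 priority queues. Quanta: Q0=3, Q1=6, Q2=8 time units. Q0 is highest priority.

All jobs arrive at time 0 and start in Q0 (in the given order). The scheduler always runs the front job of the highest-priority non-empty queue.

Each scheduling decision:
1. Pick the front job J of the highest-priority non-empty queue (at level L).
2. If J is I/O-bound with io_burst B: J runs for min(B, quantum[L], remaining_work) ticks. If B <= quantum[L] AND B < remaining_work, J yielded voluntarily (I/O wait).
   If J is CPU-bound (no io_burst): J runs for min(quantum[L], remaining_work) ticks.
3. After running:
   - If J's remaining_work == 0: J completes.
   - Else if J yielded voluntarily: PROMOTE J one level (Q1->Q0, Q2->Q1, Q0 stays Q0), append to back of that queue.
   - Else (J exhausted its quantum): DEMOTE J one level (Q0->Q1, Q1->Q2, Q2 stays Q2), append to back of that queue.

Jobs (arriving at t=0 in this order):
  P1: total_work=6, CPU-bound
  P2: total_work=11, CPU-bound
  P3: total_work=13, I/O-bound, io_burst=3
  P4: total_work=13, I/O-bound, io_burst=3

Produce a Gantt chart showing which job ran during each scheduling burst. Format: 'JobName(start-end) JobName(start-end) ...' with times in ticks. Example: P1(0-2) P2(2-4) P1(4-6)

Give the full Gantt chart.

Answer: P1(0-3) P2(3-6) P3(6-9) P4(9-12) P3(12-15) P4(15-18) P3(18-21) P4(21-24) P3(24-27) P4(27-30) P3(30-31) P4(31-32) P1(32-35) P2(35-41) P2(41-43)

Derivation:
t=0-3: P1@Q0 runs 3, rem=3, quantum used, demote→Q1. Q0=[P2,P3,P4] Q1=[P1] Q2=[]
t=3-6: P2@Q0 runs 3, rem=8, quantum used, demote→Q1. Q0=[P3,P4] Q1=[P1,P2] Q2=[]
t=6-9: P3@Q0 runs 3, rem=10, I/O yield, promote→Q0. Q0=[P4,P3] Q1=[P1,P2] Q2=[]
t=9-12: P4@Q0 runs 3, rem=10, I/O yield, promote→Q0. Q0=[P3,P4] Q1=[P1,P2] Q2=[]
t=12-15: P3@Q0 runs 3, rem=7, I/O yield, promote→Q0. Q0=[P4,P3] Q1=[P1,P2] Q2=[]
t=15-18: P4@Q0 runs 3, rem=7, I/O yield, promote→Q0. Q0=[P3,P4] Q1=[P1,P2] Q2=[]
t=18-21: P3@Q0 runs 3, rem=4, I/O yield, promote→Q0. Q0=[P4,P3] Q1=[P1,P2] Q2=[]
t=21-24: P4@Q0 runs 3, rem=4, I/O yield, promote→Q0. Q0=[P3,P4] Q1=[P1,P2] Q2=[]
t=24-27: P3@Q0 runs 3, rem=1, I/O yield, promote→Q0. Q0=[P4,P3] Q1=[P1,P2] Q2=[]
t=27-30: P4@Q0 runs 3, rem=1, I/O yield, promote→Q0. Q0=[P3,P4] Q1=[P1,P2] Q2=[]
t=30-31: P3@Q0 runs 1, rem=0, completes. Q0=[P4] Q1=[P1,P2] Q2=[]
t=31-32: P4@Q0 runs 1, rem=0, completes. Q0=[] Q1=[P1,P2] Q2=[]
t=32-35: P1@Q1 runs 3, rem=0, completes. Q0=[] Q1=[P2] Q2=[]
t=35-41: P2@Q1 runs 6, rem=2, quantum used, demote→Q2. Q0=[] Q1=[] Q2=[P2]
t=41-43: P2@Q2 runs 2, rem=0, completes. Q0=[] Q1=[] Q2=[]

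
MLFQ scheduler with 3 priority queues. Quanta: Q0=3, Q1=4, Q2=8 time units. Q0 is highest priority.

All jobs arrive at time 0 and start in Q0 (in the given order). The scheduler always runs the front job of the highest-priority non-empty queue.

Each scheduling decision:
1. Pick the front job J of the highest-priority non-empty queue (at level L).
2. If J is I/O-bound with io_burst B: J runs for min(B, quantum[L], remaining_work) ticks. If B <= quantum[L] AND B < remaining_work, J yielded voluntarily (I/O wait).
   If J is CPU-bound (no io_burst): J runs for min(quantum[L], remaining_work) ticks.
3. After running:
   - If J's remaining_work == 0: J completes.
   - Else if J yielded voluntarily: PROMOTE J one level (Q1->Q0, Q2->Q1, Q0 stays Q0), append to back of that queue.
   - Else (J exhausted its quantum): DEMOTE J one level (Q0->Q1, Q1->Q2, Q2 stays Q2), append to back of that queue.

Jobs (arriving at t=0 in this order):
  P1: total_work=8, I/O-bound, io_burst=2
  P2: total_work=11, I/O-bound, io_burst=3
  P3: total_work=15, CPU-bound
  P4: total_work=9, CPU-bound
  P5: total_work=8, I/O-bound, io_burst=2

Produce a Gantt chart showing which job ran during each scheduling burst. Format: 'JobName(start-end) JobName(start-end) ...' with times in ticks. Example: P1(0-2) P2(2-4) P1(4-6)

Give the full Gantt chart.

t=0-2: P1@Q0 runs 2, rem=6, I/O yield, promote→Q0. Q0=[P2,P3,P4,P5,P1] Q1=[] Q2=[]
t=2-5: P2@Q0 runs 3, rem=8, I/O yield, promote→Q0. Q0=[P3,P4,P5,P1,P2] Q1=[] Q2=[]
t=5-8: P3@Q0 runs 3, rem=12, quantum used, demote→Q1. Q0=[P4,P5,P1,P2] Q1=[P3] Q2=[]
t=8-11: P4@Q0 runs 3, rem=6, quantum used, demote→Q1. Q0=[P5,P1,P2] Q1=[P3,P4] Q2=[]
t=11-13: P5@Q0 runs 2, rem=6, I/O yield, promote→Q0. Q0=[P1,P2,P5] Q1=[P3,P4] Q2=[]
t=13-15: P1@Q0 runs 2, rem=4, I/O yield, promote→Q0. Q0=[P2,P5,P1] Q1=[P3,P4] Q2=[]
t=15-18: P2@Q0 runs 3, rem=5, I/O yield, promote→Q0. Q0=[P5,P1,P2] Q1=[P3,P4] Q2=[]
t=18-20: P5@Q0 runs 2, rem=4, I/O yield, promote→Q0. Q0=[P1,P2,P5] Q1=[P3,P4] Q2=[]
t=20-22: P1@Q0 runs 2, rem=2, I/O yield, promote→Q0. Q0=[P2,P5,P1] Q1=[P3,P4] Q2=[]
t=22-25: P2@Q0 runs 3, rem=2, I/O yield, promote→Q0. Q0=[P5,P1,P2] Q1=[P3,P4] Q2=[]
t=25-27: P5@Q0 runs 2, rem=2, I/O yield, promote→Q0. Q0=[P1,P2,P5] Q1=[P3,P4] Q2=[]
t=27-29: P1@Q0 runs 2, rem=0, completes. Q0=[P2,P5] Q1=[P3,P4] Q2=[]
t=29-31: P2@Q0 runs 2, rem=0, completes. Q0=[P5] Q1=[P3,P4] Q2=[]
t=31-33: P5@Q0 runs 2, rem=0, completes. Q0=[] Q1=[P3,P4] Q2=[]
t=33-37: P3@Q1 runs 4, rem=8, quantum used, demote→Q2. Q0=[] Q1=[P4] Q2=[P3]
t=37-41: P4@Q1 runs 4, rem=2, quantum used, demote→Q2. Q0=[] Q1=[] Q2=[P3,P4]
t=41-49: P3@Q2 runs 8, rem=0, completes. Q0=[] Q1=[] Q2=[P4]
t=49-51: P4@Q2 runs 2, rem=0, completes. Q0=[] Q1=[] Q2=[]

Answer: P1(0-2) P2(2-5) P3(5-8) P4(8-11) P5(11-13) P1(13-15) P2(15-18) P5(18-20) P1(20-22) P2(22-25) P5(25-27) P1(27-29) P2(29-31) P5(31-33) P3(33-37) P4(37-41) P3(41-49) P4(49-51)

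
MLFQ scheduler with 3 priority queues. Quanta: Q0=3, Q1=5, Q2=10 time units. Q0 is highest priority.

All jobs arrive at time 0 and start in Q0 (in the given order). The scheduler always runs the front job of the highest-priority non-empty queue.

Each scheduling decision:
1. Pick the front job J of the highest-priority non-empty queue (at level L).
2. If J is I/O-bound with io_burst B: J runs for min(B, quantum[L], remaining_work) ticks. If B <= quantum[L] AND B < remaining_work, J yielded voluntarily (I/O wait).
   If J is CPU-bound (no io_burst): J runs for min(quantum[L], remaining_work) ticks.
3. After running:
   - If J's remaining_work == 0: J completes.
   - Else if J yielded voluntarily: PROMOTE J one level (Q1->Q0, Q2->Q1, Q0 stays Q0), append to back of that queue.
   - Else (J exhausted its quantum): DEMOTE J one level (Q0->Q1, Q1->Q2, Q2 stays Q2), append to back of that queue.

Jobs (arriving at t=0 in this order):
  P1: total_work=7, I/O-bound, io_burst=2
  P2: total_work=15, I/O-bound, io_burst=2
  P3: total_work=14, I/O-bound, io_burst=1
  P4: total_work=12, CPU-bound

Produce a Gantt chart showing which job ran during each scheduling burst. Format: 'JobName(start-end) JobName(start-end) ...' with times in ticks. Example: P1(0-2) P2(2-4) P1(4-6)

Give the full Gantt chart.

Answer: P1(0-2) P2(2-4) P3(4-5) P4(5-8) P1(8-10) P2(10-12) P3(12-13) P1(13-15) P2(15-17) P3(17-18) P1(18-19) P2(19-21) P3(21-22) P2(22-24) P3(24-25) P2(25-27) P3(27-28) P2(28-30) P3(30-31) P2(31-32) P3(32-33) P3(33-34) P3(34-35) P3(35-36) P3(36-37) P3(37-38) P3(38-39) P4(39-44) P4(44-48)

Derivation:
t=0-2: P1@Q0 runs 2, rem=5, I/O yield, promote→Q0. Q0=[P2,P3,P4,P1] Q1=[] Q2=[]
t=2-4: P2@Q0 runs 2, rem=13, I/O yield, promote→Q0. Q0=[P3,P4,P1,P2] Q1=[] Q2=[]
t=4-5: P3@Q0 runs 1, rem=13, I/O yield, promote→Q0. Q0=[P4,P1,P2,P3] Q1=[] Q2=[]
t=5-8: P4@Q0 runs 3, rem=9, quantum used, demote→Q1. Q0=[P1,P2,P3] Q1=[P4] Q2=[]
t=8-10: P1@Q0 runs 2, rem=3, I/O yield, promote→Q0. Q0=[P2,P3,P1] Q1=[P4] Q2=[]
t=10-12: P2@Q0 runs 2, rem=11, I/O yield, promote→Q0. Q0=[P3,P1,P2] Q1=[P4] Q2=[]
t=12-13: P3@Q0 runs 1, rem=12, I/O yield, promote→Q0. Q0=[P1,P2,P3] Q1=[P4] Q2=[]
t=13-15: P1@Q0 runs 2, rem=1, I/O yield, promote→Q0. Q0=[P2,P3,P1] Q1=[P4] Q2=[]
t=15-17: P2@Q0 runs 2, rem=9, I/O yield, promote→Q0. Q0=[P3,P1,P2] Q1=[P4] Q2=[]
t=17-18: P3@Q0 runs 1, rem=11, I/O yield, promote→Q0. Q0=[P1,P2,P3] Q1=[P4] Q2=[]
t=18-19: P1@Q0 runs 1, rem=0, completes. Q0=[P2,P3] Q1=[P4] Q2=[]
t=19-21: P2@Q0 runs 2, rem=7, I/O yield, promote→Q0. Q0=[P3,P2] Q1=[P4] Q2=[]
t=21-22: P3@Q0 runs 1, rem=10, I/O yield, promote→Q0. Q0=[P2,P3] Q1=[P4] Q2=[]
t=22-24: P2@Q0 runs 2, rem=5, I/O yield, promote→Q0. Q0=[P3,P2] Q1=[P4] Q2=[]
t=24-25: P3@Q0 runs 1, rem=9, I/O yield, promote→Q0. Q0=[P2,P3] Q1=[P4] Q2=[]
t=25-27: P2@Q0 runs 2, rem=3, I/O yield, promote→Q0. Q0=[P3,P2] Q1=[P4] Q2=[]
t=27-28: P3@Q0 runs 1, rem=8, I/O yield, promote→Q0. Q0=[P2,P3] Q1=[P4] Q2=[]
t=28-30: P2@Q0 runs 2, rem=1, I/O yield, promote→Q0. Q0=[P3,P2] Q1=[P4] Q2=[]
t=30-31: P3@Q0 runs 1, rem=7, I/O yield, promote→Q0. Q0=[P2,P3] Q1=[P4] Q2=[]
t=31-32: P2@Q0 runs 1, rem=0, completes. Q0=[P3] Q1=[P4] Q2=[]
t=32-33: P3@Q0 runs 1, rem=6, I/O yield, promote→Q0. Q0=[P3] Q1=[P4] Q2=[]
t=33-34: P3@Q0 runs 1, rem=5, I/O yield, promote→Q0. Q0=[P3] Q1=[P4] Q2=[]
t=34-35: P3@Q0 runs 1, rem=4, I/O yield, promote→Q0. Q0=[P3] Q1=[P4] Q2=[]
t=35-36: P3@Q0 runs 1, rem=3, I/O yield, promote→Q0. Q0=[P3] Q1=[P4] Q2=[]
t=36-37: P3@Q0 runs 1, rem=2, I/O yield, promote→Q0. Q0=[P3] Q1=[P4] Q2=[]
t=37-38: P3@Q0 runs 1, rem=1, I/O yield, promote→Q0. Q0=[P3] Q1=[P4] Q2=[]
t=38-39: P3@Q0 runs 1, rem=0, completes. Q0=[] Q1=[P4] Q2=[]
t=39-44: P4@Q1 runs 5, rem=4, quantum used, demote→Q2. Q0=[] Q1=[] Q2=[P4]
t=44-48: P4@Q2 runs 4, rem=0, completes. Q0=[] Q1=[] Q2=[]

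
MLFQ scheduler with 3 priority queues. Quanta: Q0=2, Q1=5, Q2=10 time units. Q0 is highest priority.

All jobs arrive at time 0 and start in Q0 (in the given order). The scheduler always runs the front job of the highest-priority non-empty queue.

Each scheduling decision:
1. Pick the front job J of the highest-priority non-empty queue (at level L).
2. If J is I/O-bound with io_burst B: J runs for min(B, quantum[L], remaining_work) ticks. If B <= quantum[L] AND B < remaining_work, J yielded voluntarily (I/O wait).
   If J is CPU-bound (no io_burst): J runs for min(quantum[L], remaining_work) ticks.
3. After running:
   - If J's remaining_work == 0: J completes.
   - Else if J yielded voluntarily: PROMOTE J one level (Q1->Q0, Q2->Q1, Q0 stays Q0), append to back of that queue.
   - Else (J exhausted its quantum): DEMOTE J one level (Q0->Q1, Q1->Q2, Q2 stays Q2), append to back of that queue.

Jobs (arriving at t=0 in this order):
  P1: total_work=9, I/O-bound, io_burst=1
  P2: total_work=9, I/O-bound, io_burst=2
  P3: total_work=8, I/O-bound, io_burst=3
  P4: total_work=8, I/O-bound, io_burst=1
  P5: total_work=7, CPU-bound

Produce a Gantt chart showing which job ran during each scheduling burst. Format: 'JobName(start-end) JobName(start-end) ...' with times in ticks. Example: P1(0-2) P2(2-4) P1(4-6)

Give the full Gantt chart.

t=0-1: P1@Q0 runs 1, rem=8, I/O yield, promote→Q0. Q0=[P2,P3,P4,P5,P1] Q1=[] Q2=[]
t=1-3: P2@Q0 runs 2, rem=7, I/O yield, promote→Q0. Q0=[P3,P4,P5,P1,P2] Q1=[] Q2=[]
t=3-5: P3@Q0 runs 2, rem=6, quantum used, demote→Q1. Q0=[P4,P5,P1,P2] Q1=[P3] Q2=[]
t=5-6: P4@Q0 runs 1, rem=7, I/O yield, promote→Q0. Q0=[P5,P1,P2,P4] Q1=[P3] Q2=[]
t=6-8: P5@Q0 runs 2, rem=5, quantum used, demote→Q1. Q0=[P1,P2,P4] Q1=[P3,P5] Q2=[]
t=8-9: P1@Q0 runs 1, rem=7, I/O yield, promote→Q0. Q0=[P2,P4,P1] Q1=[P3,P5] Q2=[]
t=9-11: P2@Q0 runs 2, rem=5, I/O yield, promote→Q0. Q0=[P4,P1,P2] Q1=[P3,P5] Q2=[]
t=11-12: P4@Q0 runs 1, rem=6, I/O yield, promote→Q0. Q0=[P1,P2,P4] Q1=[P3,P5] Q2=[]
t=12-13: P1@Q0 runs 1, rem=6, I/O yield, promote→Q0. Q0=[P2,P4,P1] Q1=[P3,P5] Q2=[]
t=13-15: P2@Q0 runs 2, rem=3, I/O yield, promote→Q0. Q0=[P4,P1,P2] Q1=[P3,P5] Q2=[]
t=15-16: P4@Q0 runs 1, rem=5, I/O yield, promote→Q0. Q0=[P1,P2,P4] Q1=[P3,P5] Q2=[]
t=16-17: P1@Q0 runs 1, rem=5, I/O yield, promote→Q0. Q0=[P2,P4,P1] Q1=[P3,P5] Q2=[]
t=17-19: P2@Q0 runs 2, rem=1, I/O yield, promote→Q0. Q0=[P4,P1,P2] Q1=[P3,P5] Q2=[]
t=19-20: P4@Q0 runs 1, rem=4, I/O yield, promote→Q0. Q0=[P1,P2,P4] Q1=[P3,P5] Q2=[]
t=20-21: P1@Q0 runs 1, rem=4, I/O yield, promote→Q0. Q0=[P2,P4,P1] Q1=[P3,P5] Q2=[]
t=21-22: P2@Q0 runs 1, rem=0, completes. Q0=[P4,P1] Q1=[P3,P5] Q2=[]
t=22-23: P4@Q0 runs 1, rem=3, I/O yield, promote→Q0. Q0=[P1,P4] Q1=[P3,P5] Q2=[]
t=23-24: P1@Q0 runs 1, rem=3, I/O yield, promote→Q0. Q0=[P4,P1] Q1=[P3,P5] Q2=[]
t=24-25: P4@Q0 runs 1, rem=2, I/O yield, promote→Q0. Q0=[P1,P4] Q1=[P3,P5] Q2=[]
t=25-26: P1@Q0 runs 1, rem=2, I/O yield, promote→Q0. Q0=[P4,P1] Q1=[P3,P5] Q2=[]
t=26-27: P4@Q0 runs 1, rem=1, I/O yield, promote→Q0. Q0=[P1,P4] Q1=[P3,P5] Q2=[]
t=27-28: P1@Q0 runs 1, rem=1, I/O yield, promote→Q0. Q0=[P4,P1] Q1=[P3,P5] Q2=[]
t=28-29: P4@Q0 runs 1, rem=0, completes. Q0=[P1] Q1=[P3,P5] Q2=[]
t=29-30: P1@Q0 runs 1, rem=0, completes. Q0=[] Q1=[P3,P5] Q2=[]
t=30-33: P3@Q1 runs 3, rem=3, I/O yield, promote→Q0. Q0=[P3] Q1=[P5] Q2=[]
t=33-35: P3@Q0 runs 2, rem=1, quantum used, demote→Q1. Q0=[] Q1=[P5,P3] Q2=[]
t=35-40: P5@Q1 runs 5, rem=0, completes. Q0=[] Q1=[P3] Q2=[]
t=40-41: P3@Q1 runs 1, rem=0, completes. Q0=[] Q1=[] Q2=[]

Answer: P1(0-1) P2(1-3) P3(3-5) P4(5-6) P5(6-8) P1(8-9) P2(9-11) P4(11-12) P1(12-13) P2(13-15) P4(15-16) P1(16-17) P2(17-19) P4(19-20) P1(20-21) P2(21-22) P4(22-23) P1(23-24) P4(24-25) P1(25-26) P4(26-27) P1(27-28) P4(28-29) P1(29-30) P3(30-33) P3(33-35) P5(35-40) P3(40-41)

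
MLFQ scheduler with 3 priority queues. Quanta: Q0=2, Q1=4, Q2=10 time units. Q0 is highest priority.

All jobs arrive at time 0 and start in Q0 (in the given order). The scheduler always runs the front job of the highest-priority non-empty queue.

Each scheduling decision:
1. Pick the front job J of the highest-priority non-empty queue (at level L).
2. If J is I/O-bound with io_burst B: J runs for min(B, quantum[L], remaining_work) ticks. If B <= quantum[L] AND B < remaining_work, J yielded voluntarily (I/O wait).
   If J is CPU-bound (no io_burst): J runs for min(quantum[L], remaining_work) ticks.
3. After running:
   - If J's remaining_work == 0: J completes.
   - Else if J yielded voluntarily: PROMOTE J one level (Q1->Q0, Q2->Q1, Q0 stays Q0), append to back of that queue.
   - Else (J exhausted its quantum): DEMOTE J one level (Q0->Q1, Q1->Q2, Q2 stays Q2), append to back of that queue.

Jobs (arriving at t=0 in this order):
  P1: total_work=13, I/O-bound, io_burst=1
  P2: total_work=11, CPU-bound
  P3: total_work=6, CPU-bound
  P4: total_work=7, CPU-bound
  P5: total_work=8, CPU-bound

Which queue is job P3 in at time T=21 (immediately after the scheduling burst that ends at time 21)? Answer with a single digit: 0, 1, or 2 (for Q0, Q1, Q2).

t=0-1: P1@Q0 runs 1, rem=12, I/O yield, promote→Q0. Q0=[P2,P3,P4,P5,P1] Q1=[] Q2=[]
t=1-3: P2@Q0 runs 2, rem=9, quantum used, demote→Q1. Q0=[P3,P4,P5,P1] Q1=[P2] Q2=[]
t=3-5: P3@Q0 runs 2, rem=4, quantum used, demote→Q1. Q0=[P4,P5,P1] Q1=[P2,P3] Q2=[]
t=5-7: P4@Q0 runs 2, rem=5, quantum used, demote→Q1. Q0=[P5,P1] Q1=[P2,P3,P4] Q2=[]
t=7-9: P5@Q0 runs 2, rem=6, quantum used, demote→Q1. Q0=[P1] Q1=[P2,P3,P4,P5] Q2=[]
t=9-10: P1@Q0 runs 1, rem=11, I/O yield, promote→Q0. Q0=[P1] Q1=[P2,P3,P4,P5] Q2=[]
t=10-11: P1@Q0 runs 1, rem=10, I/O yield, promote→Q0. Q0=[P1] Q1=[P2,P3,P4,P5] Q2=[]
t=11-12: P1@Q0 runs 1, rem=9, I/O yield, promote→Q0. Q0=[P1] Q1=[P2,P3,P4,P5] Q2=[]
t=12-13: P1@Q0 runs 1, rem=8, I/O yield, promote→Q0. Q0=[P1] Q1=[P2,P3,P4,P5] Q2=[]
t=13-14: P1@Q0 runs 1, rem=7, I/O yield, promote→Q0. Q0=[P1] Q1=[P2,P3,P4,P5] Q2=[]
t=14-15: P1@Q0 runs 1, rem=6, I/O yield, promote→Q0. Q0=[P1] Q1=[P2,P3,P4,P5] Q2=[]
t=15-16: P1@Q0 runs 1, rem=5, I/O yield, promote→Q0. Q0=[P1] Q1=[P2,P3,P4,P5] Q2=[]
t=16-17: P1@Q0 runs 1, rem=4, I/O yield, promote→Q0. Q0=[P1] Q1=[P2,P3,P4,P5] Q2=[]
t=17-18: P1@Q0 runs 1, rem=3, I/O yield, promote→Q0. Q0=[P1] Q1=[P2,P3,P4,P5] Q2=[]
t=18-19: P1@Q0 runs 1, rem=2, I/O yield, promote→Q0. Q0=[P1] Q1=[P2,P3,P4,P5] Q2=[]
t=19-20: P1@Q0 runs 1, rem=1, I/O yield, promote→Q0. Q0=[P1] Q1=[P2,P3,P4,P5] Q2=[]
t=20-21: P1@Q0 runs 1, rem=0, completes. Q0=[] Q1=[P2,P3,P4,P5] Q2=[]
t=21-25: P2@Q1 runs 4, rem=5, quantum used, demote→Q2. Q0=[] Q1=[P3,P4,P5] Q2=[P2]
t=25-29: P3@Q1 runs 4, rem=0, completes. Q0=[] Q1=[P4,P5] Q2=[P2]
t=29-33: P4@Q1 runs 4, rem=1, quantum used, demote→Q2. Q0=[] Q1=[P5] Q2=[P2,P4]
t=33-37: P5@Q1 runs 4, rem=2, quantum used, demote→Q2. Q0=[] Q1=[] Q2=[P2,P4,P5]
t=37-42: P2@Q2 runs 5, rem=0, completes. Q0=[] Q1=[] Q2=[P4,P5]
t=42-43: P4@Q2 runs 1, rem=0, completes. Q0=[] Q1=[] Q2=[P5]
t=43-45: P5@Q2 runs 2, rem=0, completes. Q0=[] Q1=[] Q2=[]

Answer: 1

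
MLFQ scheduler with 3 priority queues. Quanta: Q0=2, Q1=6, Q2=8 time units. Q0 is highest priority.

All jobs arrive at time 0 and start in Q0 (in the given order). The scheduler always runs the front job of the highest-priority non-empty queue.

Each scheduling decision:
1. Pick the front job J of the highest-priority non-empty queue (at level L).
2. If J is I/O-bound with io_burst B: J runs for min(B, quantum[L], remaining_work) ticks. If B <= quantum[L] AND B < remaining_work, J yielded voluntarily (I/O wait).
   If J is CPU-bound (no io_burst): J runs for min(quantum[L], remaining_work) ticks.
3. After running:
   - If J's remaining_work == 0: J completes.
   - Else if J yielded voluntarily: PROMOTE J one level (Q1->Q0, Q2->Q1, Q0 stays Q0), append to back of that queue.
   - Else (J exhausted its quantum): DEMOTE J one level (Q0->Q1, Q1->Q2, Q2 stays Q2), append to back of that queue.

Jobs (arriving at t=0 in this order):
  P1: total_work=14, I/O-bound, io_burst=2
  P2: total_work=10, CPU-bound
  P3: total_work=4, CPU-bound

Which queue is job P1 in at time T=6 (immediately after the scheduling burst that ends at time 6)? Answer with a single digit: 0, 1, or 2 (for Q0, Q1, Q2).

t=0-2: P1@Q0 runs 2, rem=12, I/O yield, promote→Q0. Q0=[P2,P3,P1] Q1=[] Q2=[]
t=2-4: P2@Q0 runs 2, rem=8, quantum used, demote→Q1. Q0=[P3,P1] Q1=[P2] Q2=[]
t=4-6: P3@Q0 runs 2, rem=2, quantum used, demote→Q1. Q0=[P1] Q1=[P2,P3] Q2=[]
t=6-8: P1@Q0 runs 2, rem=10, I/O yield, promote→Q0. Q0=[P1] Q1=[P2,P3] Q2=[]
t=8-10: P1@Q0 runs 2, rem=8, I/O yield, promote→Q0. Q0=[P1] Q1=[P2,P3] Q2=[]
t=10-12: P1@Q0 runs 2, rem=6, I/O yield, promote→Q0. Q0=[P1] Q1=[P2,P3] Q2=[]
t=12-14: P1@Q0 runs 2, rem=4, I/O yield, promote→Q0. Q0=[P1] Q1=[P2,P3] Q2=[]
t=14-16: P1@Q0 runs 2, rem=2, I/O yield, promote→Q0. Q0=[P1] Q1=[P2,P3] Q2=[]
t=16-18: P1@Q0 runs 2, rem=0, completes. Q0=[] Q1=[P2,P3] Q2=[]
t=18-24: P2@Q1 runs 6, rem=2, quantum used, demote→Q2. Q0=[] Q1=[P3] Q2=[P2]
t=24-26: P3@Q1 runs 2, rem=0, completes. Q0=[] Q1=[] Q2=[P2]
t=26-28: P2@Q2 runs 2, rem=0, completes. Q0=[] Q1=[] Q2=[]

Answer: 0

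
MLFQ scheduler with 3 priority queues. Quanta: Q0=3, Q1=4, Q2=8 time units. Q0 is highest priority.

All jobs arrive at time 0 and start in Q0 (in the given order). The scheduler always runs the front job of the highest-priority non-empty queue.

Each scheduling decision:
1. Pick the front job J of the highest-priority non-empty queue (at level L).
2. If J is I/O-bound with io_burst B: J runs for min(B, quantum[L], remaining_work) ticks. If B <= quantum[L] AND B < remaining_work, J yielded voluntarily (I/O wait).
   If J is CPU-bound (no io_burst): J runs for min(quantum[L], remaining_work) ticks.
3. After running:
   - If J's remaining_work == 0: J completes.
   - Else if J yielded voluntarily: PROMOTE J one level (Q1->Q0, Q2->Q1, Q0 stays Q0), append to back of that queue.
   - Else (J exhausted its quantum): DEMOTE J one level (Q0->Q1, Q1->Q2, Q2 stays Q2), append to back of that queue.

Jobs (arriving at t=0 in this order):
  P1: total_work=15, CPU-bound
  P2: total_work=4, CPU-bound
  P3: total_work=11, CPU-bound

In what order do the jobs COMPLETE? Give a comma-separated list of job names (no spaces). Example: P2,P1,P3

Answer: P2,P1,P3

Derivation:
t=0-3: P1@Q0 runs 3, rem=12, quantum used, demote→Q1. Q0=[P2,P3] Q1=[P1] Q2=[]
t=3-6: P2@Q0 runs 3, rem=1, quantum used, demote→Q1. Q0=[P3] Q1=[P1,P2] Q2=[]
t=6-9: P3@Q0 runs 3, rem=8, quantum used, demote→Q1. Q0=[] Q1=[P1,P2,P3] Q2=[]
t=9-13: P1@Q1 runs 4, rem=8, quantum used, demote→Q2. Q0=[] Q1=[P2,P3] Q2=[P1]
t=13-14: P2@Q1 runs 1, rem=0, completes. Q0=[] Q1=[P3] Q2=[P1]
t=14-18: P3@Q1 runs 4, rem=4, quantum used, demote→Q2. Q0=[] Q1=[] Q2=[P1,P3]
t=18-26: P1@Q2 runs 8, rem=0, completes. Q0=[] Q1=[] Q2=[P3]
t=26-30: P3@Q2 runs 4, rem=0, completes. Q0=[] Q1=[] Q2=[]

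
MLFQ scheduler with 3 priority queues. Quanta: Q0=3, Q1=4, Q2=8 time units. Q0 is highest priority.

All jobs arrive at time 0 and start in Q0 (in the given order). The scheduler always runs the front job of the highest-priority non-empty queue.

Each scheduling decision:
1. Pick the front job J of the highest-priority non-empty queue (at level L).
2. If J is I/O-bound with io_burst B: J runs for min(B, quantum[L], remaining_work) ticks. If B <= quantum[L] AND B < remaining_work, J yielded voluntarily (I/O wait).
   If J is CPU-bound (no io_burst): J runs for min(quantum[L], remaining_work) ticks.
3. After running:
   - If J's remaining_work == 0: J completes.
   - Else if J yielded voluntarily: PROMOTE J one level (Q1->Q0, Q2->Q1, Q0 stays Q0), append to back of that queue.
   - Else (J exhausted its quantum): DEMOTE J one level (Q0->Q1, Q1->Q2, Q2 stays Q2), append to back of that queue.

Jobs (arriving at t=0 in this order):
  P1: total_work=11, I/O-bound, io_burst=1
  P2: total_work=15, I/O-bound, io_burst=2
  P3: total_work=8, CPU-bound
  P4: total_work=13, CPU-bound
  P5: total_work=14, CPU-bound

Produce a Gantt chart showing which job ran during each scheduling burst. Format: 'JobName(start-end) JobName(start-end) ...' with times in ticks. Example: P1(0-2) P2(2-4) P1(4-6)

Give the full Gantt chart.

t=0-1: P1@Q0 runs 1, rem=10, I/O yield, promote→Q0. Q0=[P2,P3,P4,P5,P1] Q1=[] Q2=[]
t=1-3: P2@Q0 runs 2, rem=13, I/O yield, promote→Q0. Q0=[P3,P4,P5,P1,P2] Q1=[] Q2=[]
t=3-6: P3@Q0 runs 3, rem=5, quantum used, demote→Q1. Q0=[P4,P5,P1,P2] Q1=[P3] Q2=[]
t=6-9: P4@Q0 runs 3, rem=10, quantum used, demote→Q1. Q0=[P5,P1,P2] Q1=[P3,P4] Q2=[]
t=9-12: P5@Q0 runs 3, rem=11, quantum used, demote→Q1. Q0=[P1,P2] Q1=[P3,P4,P5] Q2=[]
t=12-13: P1@Q0 runs 1, rem=9, I/O yield, promote→Q0. Q0=[P2,P1] Q1=[P3,P4,P5] Q2=[]
t=13-15: P2@Q0 runs 2, rem=11, I/O yield, promote→Q0. Q0=[P1,P2] Q1=[P3,P4,P5] Q2=[]
t=15-16: P1@Q0 runs 1, rem=8, I/O yield, promote→Q0. Q0=[P2,P1] Q1=[P3,P4,P5] Q2=[]
t=16-18: P2@Q0 runs 2, rem=9, I/O yield, promote→Q0. Q0=[P1,P2] Q1=[P3,P4,P5] Q2=[]
t=18-19: P1@Q0 runs 1, rem=7, I/O yield, promote→Q0. Q0=[P2,P1] Q1=[P3,P4,P5] Q2=[]
t=19-21: P2@Q0 runs 2, rem=7, I/O yield, promote→Q0. Q0=[P1,P2] Q1=[P3,P4,P5] Q2=[]
t=21-22: P1@Q0 runs 1, rem=6, I/O yield, promote→Q0. Q0=[P2,P1] Q1=[P3,P4,P5] Q2=[]
t=22-24: P2@Q0 runs 2, rem=5, I/O yield, promote→Q0. Q0=[P1,P2] Q1=[P3,P4,P5] Q2=[]
t=24-25: P1@Q0 runs 1, rem=5, I/O yield, promote→Q0. Q0=[P2,P1] Q1=[P3,P4,P5] Q2=[]
t=25-27: P2@Q0 runs 2, rem=3, I/O yield, promote→Q0. Q0=[P1,P2] Q1=[P3,P4,P5] Q2=[]
t=27-28: P1@Q0 runs 1, rem=4, I/O yield, promote→Q0. Q0=[P2,P1] Q1=[P3,P4,P5] Q2=[]
t=28-30: P2@Q0 runs 2, rem=1, I/O yield, promote→Q0. Q0=[P1,P2] Q1=[P3,P4,P5] Q2=[]
t=30-31: P1@Q0 runs 1, rem=3, I/O yield, promote→Q0. Q0=[P2,P1] Q1=[P3,P4,P5] Q2=[]
t=31-32: P2@Q0 runs 1, rem=0, completes. Q0=[P1] Q1=[P3,P4,P5] Q2=[]
t=32-33: P1@Q0 runs 1, rem=2, I/O yield, promote→Q0. Q0=[P1] Q1=[P3,P4,P5] Q2=[]
t=33-34: P1@Q0 runs 1, rem=1, I/O yield, promote→Q0. Q0=[P1] Q1=[P3,P4,P5] Q2=[]
t=34-35: P1@Q0 runs 1, rem=0, completes. Q0=[] Q1=[P3,P4,P5] Q2=[]
t=35-39: P3@Q1 runs 4, rem=1, quantum used, demote→Q2. Q0=[] Q1=[P4,P5] Q2=[P3]
t=39-43: P4@Q1 runs 4, rem=6, quantum used, demote→Q2. Q0=[] Q1=[P5] Q2=[P3,P4]
t=43-47: P5@Q1 runs 4, rem=7, quantum used, demote→Q2. Q0=[] Q1=[] Q2=[P3,P4,P5]
t=47-48: P3@Q2 runs 1, rem=0, completes. Q0=[] Q1=[] Q2=[P4,P5]
t=48-54: P4@Q2 runs 6, rem=0, completes. Q0=[] Q1=[] Q2=[P5]
t=54-61: P5@Q2 runs 7, rem=0, completes. Q0=[] Q1=[] Q2=[]

Answer: P1(0-1) P2(1-3) P3(3-6) P4(6-9) P5(9-12) P1(12-13) P2(13-15) P1(15-16) P2(16-18) P1(18-19) P2(19-21) P1(21-22) P2(22-24) P1(24-25) P2(25-27) P1(27-28) P2(28-30) P1(30-31) P2(31-32) P1(32-33) P1(33-34) P1(34-35) P3(35-39) P4(39-43) P5(43-47) P3(47-48) P4(48-54) P5(54-61)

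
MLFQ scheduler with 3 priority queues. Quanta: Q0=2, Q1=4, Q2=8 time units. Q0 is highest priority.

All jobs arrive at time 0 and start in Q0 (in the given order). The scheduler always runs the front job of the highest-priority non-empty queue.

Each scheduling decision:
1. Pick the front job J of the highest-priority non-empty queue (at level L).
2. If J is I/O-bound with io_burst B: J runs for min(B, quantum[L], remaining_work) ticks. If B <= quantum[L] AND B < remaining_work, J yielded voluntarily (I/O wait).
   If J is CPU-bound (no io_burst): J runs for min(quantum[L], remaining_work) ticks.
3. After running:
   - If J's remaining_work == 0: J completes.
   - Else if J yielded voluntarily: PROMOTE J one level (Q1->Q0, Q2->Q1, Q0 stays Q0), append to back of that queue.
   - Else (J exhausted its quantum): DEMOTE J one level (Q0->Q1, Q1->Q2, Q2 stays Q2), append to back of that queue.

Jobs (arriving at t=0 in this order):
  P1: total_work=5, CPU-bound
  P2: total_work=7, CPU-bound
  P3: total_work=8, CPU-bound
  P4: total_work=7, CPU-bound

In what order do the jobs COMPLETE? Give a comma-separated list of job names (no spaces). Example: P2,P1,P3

t=0-2: P1@Q0 runs 2, rem=3, quantum used, demote→Q1. Q0=[P2,P3,P4] Q1=[P1] Q2=[]
t=2-4: P2@Q0 runs 2, rem=5, quantum used, demote→Q1. Q0=[P3,P4] Q1=[P1,P2] Q2=[]
t=4-6: P3@Q0 runs 2, rem=6, quantum used, demote→Q1. Q0=[P4] Q1=[P1,P2,P3] Q2=[]
t=6-8: P4@Q0 runs 2, rem=5, quantum used, demote→Q1. Q0=[] Q1=[P1,P2,P3,P4] Q2=[]
t=8-11: P1@Q1 runs 3, rem=0, completes. Q0=[] Q1=[P2,P3,P4] Q2=[]
t=11-15: P2@Q1 runs 4, rem=1, quantum used, demote→Q2. Q0=[] Q1=[P3,P4] Q2=[P2]
t=15-19: P3@Q1 runs 4, rem=2, quantum used, demote→Q2. Q0=[] Q1=[P4] Q2=[P2,P3]
t=19-23: P4@Q1 runs 4, rem=1, quantum used, demote→Q2. Q0=[] Q1=[] Q2=[P2,P3,P4]
t=23-24: P2@Q2 runs 1, rem=0, completes. Q0=[] Q1=[] Q2=[P3,P4]
t=24-26: P3@Q2 runs 2, rem=0, completes. Q0=[] Q1=[] Q2=[P4]
t=26-27: P4@Q2 runs 1, rem=0, completes. Q0=[] Q1=[] Q2=[]

Answer: P1,P2,P3,P4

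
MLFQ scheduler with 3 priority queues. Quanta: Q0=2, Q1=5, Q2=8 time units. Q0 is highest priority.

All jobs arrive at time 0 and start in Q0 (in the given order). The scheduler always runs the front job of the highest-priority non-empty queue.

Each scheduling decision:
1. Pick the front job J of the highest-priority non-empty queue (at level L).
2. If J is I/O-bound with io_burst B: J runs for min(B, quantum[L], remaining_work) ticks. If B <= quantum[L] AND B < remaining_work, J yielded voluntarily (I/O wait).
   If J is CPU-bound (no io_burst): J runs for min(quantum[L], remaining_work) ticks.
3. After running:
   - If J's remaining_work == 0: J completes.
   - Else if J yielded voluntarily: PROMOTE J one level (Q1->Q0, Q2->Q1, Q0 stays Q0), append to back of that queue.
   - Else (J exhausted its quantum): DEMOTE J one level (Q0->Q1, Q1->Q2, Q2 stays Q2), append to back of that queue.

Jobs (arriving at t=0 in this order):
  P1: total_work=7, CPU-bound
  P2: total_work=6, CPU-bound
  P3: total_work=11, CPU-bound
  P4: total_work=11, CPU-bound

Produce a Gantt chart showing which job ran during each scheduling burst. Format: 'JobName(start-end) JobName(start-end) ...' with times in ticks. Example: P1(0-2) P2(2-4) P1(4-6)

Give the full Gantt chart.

t=0-2: P1@Q0 runs 2, rem=5, quantum used, demote→Q1. Q0=[P2,P3,P4] Q1=[P1] Q2=[]
t=2-4: P2@Q0 runs 2, rem=4, quantum used, demote→Q1. Q0=[P3,P4] Q1=[P1,P2] Q2=[]
t=4-6: P3@Q0 runs 2, rem=9, quantum used, demote→Q1. Q0=[P4] Q1=[P1,P2,P3] Q2=[]
t=6-8: P4@Q0 runs 2, rem=9, quantum used, demote→Q1. Q0=[] Q1=[P1,P2,P3,P4] Q2=[]
t=8-13: P1@Q1 runs 5, rem=0, completes. Q0=[] Q1=[P2,P3,P4] Q2=[]
t=13-17: P2@Q1 runs 4, rem=0, completes. Q0=[] Q1=[P3,P4] Q2=[]
t=17-22: P3@Q1 runs 5, rem=4, quantum used, demote→Q2. Q0=[] Q1=[P4] Q2=[P3]
t=22-27: P4@Q1 runs 5, rem=4, quantum used, demote→Q2. Q0=[] Q1=[] Q2=[P3,P4]
t=27-31: P3@Q2 runs 4, rem=0, completes. Q0=[] Q1=[] Q2=[P4]
t=31-35: P4@Q2 runs 4, rem=0, completes. Q0=[] Q1=[] Q2=[]

Answer: P1(0-2) P2(2-4) P3(4-6) P4(6-8) P1(8-13) P2(13-17) P3(17-22) P4(22-27) P3(27-31) P4(31-35)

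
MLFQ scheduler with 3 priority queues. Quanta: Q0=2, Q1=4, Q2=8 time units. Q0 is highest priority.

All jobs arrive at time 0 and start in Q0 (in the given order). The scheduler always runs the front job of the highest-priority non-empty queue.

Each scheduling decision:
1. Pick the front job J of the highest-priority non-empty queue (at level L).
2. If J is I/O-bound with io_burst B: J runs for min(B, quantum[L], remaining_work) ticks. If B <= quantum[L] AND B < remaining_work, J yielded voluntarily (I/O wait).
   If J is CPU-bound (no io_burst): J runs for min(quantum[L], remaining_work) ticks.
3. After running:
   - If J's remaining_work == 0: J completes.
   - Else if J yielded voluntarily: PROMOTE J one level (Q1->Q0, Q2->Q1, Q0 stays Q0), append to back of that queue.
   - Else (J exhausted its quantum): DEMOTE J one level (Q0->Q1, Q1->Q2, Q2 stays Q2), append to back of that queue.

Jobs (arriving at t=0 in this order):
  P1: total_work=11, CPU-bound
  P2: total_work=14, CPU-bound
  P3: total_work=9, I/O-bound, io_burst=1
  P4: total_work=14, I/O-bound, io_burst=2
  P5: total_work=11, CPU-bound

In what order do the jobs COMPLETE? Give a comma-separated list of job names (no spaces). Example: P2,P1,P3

Answer: P4,P3,P1,P2,P5

Derivation:
t=0-2: P1@Q0 runs 2, rem=9, quantum used, demote→Q1. Q0=[P2,P3,P4,P5] Q1=[P1] Q2=[]
t=2-4: P2@Q0 runs 2, rem=12, quantum used, demote→Q1. Q0=[P3,P4,P5] Q1=[P1,P2] Q2=[]
t=4-5: P3@Q0 runs 1, rem=8, I/O yield, promote→Q0. Q0=[P4,P5,P3] Q1=[P1,P2] Q2=[]
t=5-7: P4@Q0 runs 2, rem=12, I/O yield, promote→Q0. Q0=[P5,P3,P4] Q1=[P1,P2] Q2=[]
t=7-9: P5@Q0 runs 2, rem=9, quantum used, demote→Q1. Q0=[P3,P4] Q1=[P1,P2,P5] Q2=[]
t=9-10: P3@Q0 runs 1, rem=7, I/O yield, promote→Q0. Q0=[P4,P3] Q1=[P1,P2,P5] Q2=[]
t=10-12: P4@Q0 runs 2, rem=10, I/O yield, promote→Q0. Q0=[P3,P4] Q1=[P1,P2,P5] Q2=[]
t=12-13: P3@Q0 runs 1, rem=6, I/O yield, promote→Q0. Q0=[P4,P3] Q1=[P1,P2,P5] Q2=[]
t=13-15: P4@Q0 runs 2, rem=8, I/O yield, promote→Q0. Q0=[P3,P4] Q1=[P1,P2,P5] Q2=[]
t=15-16: P3@Q0 runs 1, rem=5, I/O yield, promote→Q0. Q0=[P4,P3] Q1=[P1,P2,P5] Q2=[]
t=16-18: P4@Q0 runs 2, rem=6, I/O yield, promote→Q0. Q0=[P3,P4] Q1=[P1,P2,P5] Q2=[]
t=18-19: P3@Q0 runs 1, rem=4, I/O yield, promote→Q0. Q0=[P4,P3] Q1=[P1,P2,P5] Q2=[]
t=19-21: P4@Q0 runs 2, rem=4, I/O yield, promote→Q0. Q0=[P3,P4] Q1=[P1,P2,P5] Q2=[]
t=21-22: P3@Q0 runs 1, rem=3, I/O yield, promote→Q0. Q0=[P4,P3] Q1=[P1,P2,P5] Q2=[]
t=22-24: P4@Q0 runs 2, rem=2, I/O yield, promote→Q0. Q0=[P3,P4] Q1=[P1,P2,P5] Q2=[]
t=24-25: P3@Q0 runs 1, rem=2, I/O yield, promote→Q0. Q0=[P4,P3] Q1=[P1,P2,P5] Q2=[]
t=25-27: P4@Q0 runs 2, rem=0, completes. Q0=[P3] Q1=[P1,P2,P5] Q2=[]
t=27-28: P3@Q0 runs 1, rem=1, I/O yield, promote→Q0. Q0=[P3] Q1=[P1,P2,P5] Q2=[]
t=28-29: P3@Q0 runs 1, rem=0, completes. Q0=[] Q1=[P1,P2,P5] Q2=[]
t=29-33: P1@Q1 runs 4, rem=5, quantum used, demote→Q2. Q0=[] Q1=[P2,P5] Q2=[P1]
t=33-37: P2@Q1 runs 4, rem=8, quantum used, demote→Q2. Q0=[] Q1=[P5] Q2=[P1,P2]
t=37-41: P5@Q1 runs 4, rem=5, quantum used, demote→Q2. Q0=[] Q1=[] Q2=[P1,P2,P5]
t=41-46: P1@Q2 runs 5, rem=0, completes. Q0=[] Q1=[] Q2=[P2,P5]
t=46-54: P2@Q2 runs 8, rem=0, completes. Q0=[] Q1=[] Q2=[P5]
t=54-59: P5@Q2 runs 5, rem=0, completes. Q0=[] Q1=[] Q2=[]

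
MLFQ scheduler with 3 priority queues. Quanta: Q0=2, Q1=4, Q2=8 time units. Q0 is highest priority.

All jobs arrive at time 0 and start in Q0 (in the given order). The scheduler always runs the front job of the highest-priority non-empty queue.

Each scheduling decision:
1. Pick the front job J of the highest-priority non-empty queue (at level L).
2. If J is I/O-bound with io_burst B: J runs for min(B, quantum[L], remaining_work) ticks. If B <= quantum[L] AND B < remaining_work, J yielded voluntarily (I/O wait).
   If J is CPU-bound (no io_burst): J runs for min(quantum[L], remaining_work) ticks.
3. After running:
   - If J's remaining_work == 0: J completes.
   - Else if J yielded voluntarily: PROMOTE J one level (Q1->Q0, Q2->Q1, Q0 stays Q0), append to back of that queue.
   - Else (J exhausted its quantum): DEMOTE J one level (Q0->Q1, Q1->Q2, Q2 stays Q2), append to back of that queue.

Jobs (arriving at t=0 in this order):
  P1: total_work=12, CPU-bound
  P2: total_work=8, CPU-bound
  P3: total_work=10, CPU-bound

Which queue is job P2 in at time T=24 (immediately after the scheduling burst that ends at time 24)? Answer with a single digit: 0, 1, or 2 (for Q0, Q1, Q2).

t=0-2: P1@Q0 runs 2, rem=10, quantum used, demote→Q1. Q0=[P2,P3] Q1=[P1] Q2=[]
t=2-4: P2@Q0 runs 2, rem=6, quantum used, demote→Q1. Q0=[P3] Q1=[P1,P2] Q2=[]
t=4-6: P3@Q0 runs 2, rem=8, quantum used, demote→Q1. Q0=[] Q1=[P1,P2,P3] Q2=[]
t=6-10: P1@Q1 runs 4, rem=6, quantum used, demote→Q2. Q0=[] Q1=[P2,P3] Q2=[P1]
t=10-14: P2@Q1 runs 4, rem=2, quantum used, demote→Q2. Q0=[] Q1=[P3] Q2=[P1,P2]
t=14-18: P3@Q1 runs 4, rem=4, quantum used, demote→Q2. Q0=[] Q1=[] Q2=[P1,P2,P3]
t=18-24: P1@Q2 runs 6, rem=0, completes. Q0=[] Q1=[] Q2=[P2,P3]
t=24-26: P2@Q2 runs 2, rem=0, completes. Q0=[] Q1=[] Q2=[P3]
t=26-30: P3@Q2 runs 4, rem=0, completes. Q0=[] Q1=[] Q2=[]

Answer: 2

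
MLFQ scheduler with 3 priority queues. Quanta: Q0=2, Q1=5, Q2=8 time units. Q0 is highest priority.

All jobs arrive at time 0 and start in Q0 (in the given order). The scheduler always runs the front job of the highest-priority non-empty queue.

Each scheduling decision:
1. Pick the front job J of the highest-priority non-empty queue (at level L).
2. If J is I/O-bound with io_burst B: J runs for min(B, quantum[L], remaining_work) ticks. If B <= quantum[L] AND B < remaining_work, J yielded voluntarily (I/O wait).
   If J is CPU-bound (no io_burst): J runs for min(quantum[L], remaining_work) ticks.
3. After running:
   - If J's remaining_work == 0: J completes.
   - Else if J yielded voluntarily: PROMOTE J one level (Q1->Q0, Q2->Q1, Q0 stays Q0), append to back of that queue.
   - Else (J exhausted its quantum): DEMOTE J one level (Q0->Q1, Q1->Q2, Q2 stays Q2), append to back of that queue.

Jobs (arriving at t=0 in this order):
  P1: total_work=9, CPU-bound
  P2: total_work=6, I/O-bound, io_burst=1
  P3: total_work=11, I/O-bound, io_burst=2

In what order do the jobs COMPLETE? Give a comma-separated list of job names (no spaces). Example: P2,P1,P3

t=0-2: P1@Q0 runs 2, rem=7, quantum used, demote→Q1. Q0=[P2,P3] Q1=[P1] Q2=[]
t=2-3: P2@Q0 runs 1, rem=5, I/O yield, promote→Q0. Q0=[P3,P2] Q1=[P1] Q2=[]
t=3-5: P3@Q0 runs 2, rem=9, I/O yield, promote→Q0. Q0=[P2,P3] Q1=[P1] Q2=[]
t=5-6: P2@Q0 runs 1, rem=4, I/O yield, promote→Q0. Q0=[P3,P2] Q1=[P1] Q2=[]
t=6-8: P3@Q0 runs 2, rem=7, I/O yield, promote→Q0. Q0=[P2,P3] Q1=[P1] Q2=[]
t=8-9: P2@Q0 runs 1, rem=3, I/O yield, promote→Q0. Q0=[P3,P2] Q1=[P1] Q2=[]
t=9-11: P3@Q0 runs 2, rem=5, I/O yield, promote→Q0. Q0=[P2,P3] Q1=[P1] Q2=[]
t=11-12: P2@Q0 runs 1, rem=2, I/O yield, promote→Q0. Q0=[P3,P2] Q1=[P1] Q2=[]
t=12-14: P3@Q0 runs 2, rem=3, I/O yield, promote→Q0. Q0=[P2,P3] Q1=[P1] Q2=[]
t=14-15: P2@Q0 runs 1, rem=1, I/O yield, promote→Q0. Q0=[P3,P2] Q1=[P1] Q2=[]
t=15-17: P3@Q0 runs 2, rem=1, I/O yield, promote→Q0. Q0=[P2,P3] Q1=[P1] Q2=[]
t=17-18: P2@Q0 runs 1, rem=0, completes. Q0=[P3] Q1=[P1] Q2=[]
t=18-19: P3@Q0 runs 1, rem=0, completes. Q0=[] Q1=[P1] Q2=[]
t=19-24: P1@Q1 runs 5, rem=2, quantum used, demote→Q2. Q0=[] Q1=[] Q2=[P1]
t=24-26: P1@Q2 runs 2, rem=0, completes. Q0=[] Q1=[] Q2=[]

Answer: P2,P3,P1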